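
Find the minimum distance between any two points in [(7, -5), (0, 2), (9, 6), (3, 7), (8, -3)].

Computing all pairwise distances among 5 points:

d((7, -5), (0, 2)) = 9.8995
d((7, -5), (9, 6)) = 11.1803
d((7, -5), (3, 7)) = 12.6491
d((7, -5), (8, -3)) = 2.2361 <-- minimum
d((0, 2), (9, 6)) = 9.8489
d((0, 2), (3, 7)) = 5.831
d((0, 2), (8, -3)) = 9.434
d((9, 6), (3, 7)) = 6.0828
d((9, 6), (8, -3)) = 9.0554
d((3, 7), (8, -3)) = 11.1803

Closest pair: (7, -5) and (8, -3) with distance 2.2361

The closest pair is (7, -5) and (8, -3) with Euclidean distance 2.2361. For 5 points, brute-force pairwise comparison is shown above. For large n, the divide-and-conquer algorithm (sort by x, recurse on halves, check the dividing strip) achieves O(n log n).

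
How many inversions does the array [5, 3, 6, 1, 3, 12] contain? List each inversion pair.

Finding inversions in [5, 3, 6, 1, 3, 12]:

(0, 1): arr[0]=5 > arr[1]=3
(0, 3): arr[0]=5 > arr[3]=1
(0, 4): arr[0]=5 > arr[4]=3
(1, 3): arr[1]=3 > arr[3]=1
(2, 3): arr[2]=6 > arr[3]=1
(2, 4): arr[2]=6 > arr[4]=3

Total inversions: 6

The array has 6 inversion(s): (0,1), (0,3), (0,4), (1,3), (2,3), (2,4). Each pair (i,j) satisfies i < j and arr[i] > arr[j].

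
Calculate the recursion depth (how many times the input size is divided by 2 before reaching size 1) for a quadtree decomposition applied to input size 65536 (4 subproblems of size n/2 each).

For divide and conquer with division factor 2:

Problem sizes at each level:
Level 0: 65536
Level 1: 32768
Level 2: 16384
Level 3: 8192
Level 4: 4096
Level 5: 2048
Level 6: 1024
Level 7: 512
Level 8: 256
Level 9: 128
Level 10: 64
Level 11: 32
Level 12: 16
Level 13: 8
Level 14: 4
Level 15: 2
Level 16: 1

The root is level 0 and the size-1 base case is level 16 (the tree spans levels 0 through 16, i.e. 17 levels counting the root), so the depth is the number of divisions: log_2(65536) = 16

The recursion tree depth is log_2(65536) = 16. At each level, the problem size is divided by 2, so it takes 16 divisions to reduce to a base case of size 1. The algorithm makes 4 recursive calls at each level.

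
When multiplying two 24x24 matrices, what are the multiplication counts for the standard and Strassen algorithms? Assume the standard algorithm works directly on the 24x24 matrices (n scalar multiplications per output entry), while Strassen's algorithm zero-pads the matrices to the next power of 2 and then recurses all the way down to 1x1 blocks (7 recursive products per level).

Matrix multiplication for 24x24 matrices:

Strassen's algorithm requires power-of-2 dimensions. Pad 24x24 to 32x32 (next power of 2).

Standard algorithm: 24^3 = 13824 multiplications
Strassen's algorithm: 7^(log2(32)) = 7^5 = 16807 multiplications
Difference: 13824 - 16807 = -2983 (Strassen uses MORE here due to padding overhead — for small or just-over-power-of-2 n, padding can outweigh the per-level savings)

Standard: 13824 multiplications (24^3). Strassen: 16807 multiplications (7^5, after padding to 32x32). Strassen reduces 8 recursive multiplications to 7 at each level.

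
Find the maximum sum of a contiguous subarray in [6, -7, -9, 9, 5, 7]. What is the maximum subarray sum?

Using Kadane's algorithm on [6, -7, -9, 9, 5, 7]:

Scanning through the array:
Position 1 (value -7): max_ending_here = -1, max_so_far = 6
Position 2 (value -9): max_ending_here = -9, max_so_far = 6
Position 3 (value 9): max_ending_here = 9, max_so_far = 9
Position 4 (value 5): max_ending_here = 14, max_so_far = 14
Position 5 (value 7): max_ending_here = 21, max_so_far = 21

Maximum subarray: [9, 5, 7]
Maximum sum: 21

The maximum subarray is [9, 5, 7] with sum 21. This subarray runs from index 3 to index 5.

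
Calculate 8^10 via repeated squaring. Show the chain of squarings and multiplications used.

Computing 8^10 by squaring (build up from 8^1; each line after the first costs one multiplication):

8^1 = 8
8^2 = (8^1)^2 = 8^2 = 64
8^4 = (8^2)^2 = 64^2 = 4096
8^5 = 8 * 8^4 = 8 * 4096 = 32768
8^10 = (8^5)^2 = 32768^2 = 1073741824

Result: 1073741824
Multiplications needed: 4 (4 lines after 8^1)

8^10 = 1073741824. Using exponentiation by squaring, this requires 4 multiplications. The key idea: if the exponent is even, square the half-power; if odd, multiply by the base once.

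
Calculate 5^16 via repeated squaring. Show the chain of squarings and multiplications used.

Computing 5^16 by squaring (build up from 5^1; each line after the first costs one multiplication):

5^1 = 5
5^2 = (5^1)^2 = 5^2 = 25
5^4 = (5^2)^2 = 25^2 = 625
5^8 = (5^4)^2 = 625^2 = 390625
5^16 = (5^8)^2 = 390625^2 = 152587890625

Result: 152587890625
Multiplications needed: 4 (4 lines after 5^1)

5^16 = 152587890625. Using exponentiation by squaring, this requires 4 multiplications. The key idea: if the exponent is even, square the half-power; if odd, multiply by the base once.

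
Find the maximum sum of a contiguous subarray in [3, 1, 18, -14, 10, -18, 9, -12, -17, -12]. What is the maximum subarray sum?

Using Kadane's algorithm on [3, 1, 18, -14, 10, -18, 9, -12, -17, -12]:

Scanning through the array:
Position 1 (value 1): max_ending_here = 4, max_so_far = 4
Position 2 (value 18): max_ending_here = 22, max_so_far = 22
Position 3 (value -14): max_ending_here = 8, max_so_far = 22
Position 4 (value 10): max_ending_here = 18, max_so_far = 22
Position 5 (value -18): max_ending_here = 0, max_so_far = 22
Position 6 (value 9): max_ending_here = 9, max_so_far = 22
Position 7 (value -12): max_ending_here = -3, max_so_far = 22
Position 8 (value -17): max_ending_here = -17, max_so_far = 22
Position 9 (value -12): max_ending_here = -12, max_so_far = 22

Maximum subarray: [3, 1, 18]
Maximum sum: 22

The maximum subarray is [3, 1, 18] with sum 22. This subarray runs from index 0 to index 2.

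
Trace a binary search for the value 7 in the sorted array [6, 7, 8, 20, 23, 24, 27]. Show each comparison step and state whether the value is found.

Binary search for 7 in [6, 7, 8, 20, 23, 24, 27]:

lo=0, hi=6, mid=3, arr[mid]=20 -> 20 > 7, search left half
lo=0, hi=2, mid=1, arr[mid]=7 -> Found target at index 1!

Binary search finds 7 at index 1 after 2 comparisons. The search repeatedly halves the search space by comparing with the middle element.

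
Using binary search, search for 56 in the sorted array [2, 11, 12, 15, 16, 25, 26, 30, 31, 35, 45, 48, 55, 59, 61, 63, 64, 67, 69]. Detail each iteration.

Binary search for 56 in [2, 11, 12, 15, 16, 25, 26, 30, 31, 35, 45, 48, 55, 59, 61, 63, 64, 67, 69]:

lo=0, hi=18, mid=9, arr[mid]=35 -> 35 < 56, search right half
lo=10, hi=18, mid=14, arr[mid]=61 -> 61 > 56, search left half
lo=10, hi=13, mid=11, arr[mid]=48 -> 48 < 56, search right half
lo=12, hi=13, mid=12, arr[mid]=55 -> 55 < 56, search right half
lo=13, hi=13, mid=13, arr[mid]=59 -> 59 > 56, search left half
lo=13 > hi=12, target 56 not found

Binary search determines that 56 is not in the array after 5 comparisons. The search space was exhausted without finding the target.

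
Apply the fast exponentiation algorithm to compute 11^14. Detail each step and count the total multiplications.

Computing 11^14 by squaring (build up from 11^1; each line after the first costs one multiplication):

11^1 = 11
11^2 = (11^1)^2 = 11^2 = 121
11^3 = 11 * 11^2 = 11 * 121 = 1331
11^6 = (11^3)^2 = 1331^2 = 1771561
11^7 = 11 * 11^6 = 11 * 1771561 = 19487171
11^14 = (11^7)^2 = 19487171^2 = 379749833583241

Result: 379749833583241
Multiplications needed: 5 (5 lines after 11^1)

11^14 = 379749833583241. Using exponentiation by squaring, this requires 5 multiplications. The key idea: if the exponent is even, square the half-power; if odd, multiply by the base once.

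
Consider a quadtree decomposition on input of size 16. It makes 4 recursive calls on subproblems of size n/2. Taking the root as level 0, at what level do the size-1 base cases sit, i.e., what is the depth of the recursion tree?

For divide and conquer with division factor 2:

Problem sizes at each level:
Level 0: 16
Level 1: 8
Level 2: 4
Level 3: 2
Level 4: 1

The root is level 0 and the size-1 base case is level 4 (the tree spans levels 0 through 4, i.e. 5 levels counting the root), so the depth is the number of divisions: log_2(16) = 4

The recursion tree depth is log_2(16) = 4. At each level, the problem size is divided by 2, so it takes 4 divisions to reduce to a base case of size 1. The algorithm makes 4 recursive calls at each level.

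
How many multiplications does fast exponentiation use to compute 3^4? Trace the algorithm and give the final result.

Computing 3^4 by squaring (build up from 3^1; each line after the first costs one multiplication):

3^1 = 3
3^2 = (3^1)^2 = 3^2 = 9
3^4 = (3^2)^2 = 9^2 = 81

Result: 81
Multiplications needed: 2 (2 lines after 3^1)

3^4 = 81. Using exponentiation by squaring, this requires 2 multiplications. The key idea: if the exponent is even, square the half-power; if odd, multiply by the base once.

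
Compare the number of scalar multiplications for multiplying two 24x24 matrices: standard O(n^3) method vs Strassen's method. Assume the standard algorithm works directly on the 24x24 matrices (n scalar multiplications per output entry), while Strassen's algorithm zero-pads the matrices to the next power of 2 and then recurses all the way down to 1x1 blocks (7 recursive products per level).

Matrix multiplication for 24x24 matrices:

Strassen's algorithm requires power-of-2 dimensions. Pad 24x24 to 32x32 (next power of 2).

Standard algorithm: 24^3 = 13824 multiplications
Strassen's algorithm: 7^(log2(32)) = 7^5 = 16807 multiplications
Difference: 13824 - 16807 = -2983 (Strassen uses MORE here due to padding overhead — for small or just-over-power-of-2 n, padding can outweigh the per-level savings)

Standard: 13824 multiplications (24^3). Strassen: 16807 multiplications (7^5, after padding to 32x32). Strassen reduces 8 recursive multiplications to 7 at each level.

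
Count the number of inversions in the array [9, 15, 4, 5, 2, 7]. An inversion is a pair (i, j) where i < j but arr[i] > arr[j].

Finding inversions in [9, 15, 4, 5, 2, 7]:

(0, 2): arr[0]=9 > arr[2]=4
(0, 3): arr[0]=9 > arr[3]=5
(0, 4): arr[0]=9 > arr[4]=2
(0, 5): arr[0]=9 > arr[5]=7
(1, 2): arr[1]=15 > arr[2]=4
(1, 3): arr[1]=15 > arr[3]=5
(1, 4): arr[1]=15 > arr[4]=2
(1, 5): arr[1]=15 > arr[5]=7
(2, 4): arr[2]=4 > arr[4]=2
(3, 4): arr[3]=5 > arr[4]=2

Total inversions: 10

The array has 10 inversion(s): (0,2), (0,3), (0,4), (0,5), (1,2), (1,3), (1,4), (1,5), (2,4), (3,4). Each pair (i,j) satisfies i < j and arr[i] > arr[j].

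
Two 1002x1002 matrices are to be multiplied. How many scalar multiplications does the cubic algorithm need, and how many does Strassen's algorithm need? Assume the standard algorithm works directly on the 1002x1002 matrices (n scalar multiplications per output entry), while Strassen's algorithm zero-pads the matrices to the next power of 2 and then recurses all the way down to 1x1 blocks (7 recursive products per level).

Matrix multiplication for 1002x1002 matrices:

Strassen's algorithm requires power-of-2 dimensions. Pad 1002x1002 to 1024x1024 (next power of 2).

Standard algorithm: 1002^3 = 1006012008 multiplications
Strassen's algorithm: 7^(log2(1024)) = 7^10 = 282475249 multiplications
Savings: 1006012008 - 282475249 = 723536759 multiplications

Standard: 1006012008 multiplications (1002^3). Strassen: 282475249 multiplications (7^10, after padding to 1024x1024). Strassen reduces 8 recursive multiplications to 7 at each level.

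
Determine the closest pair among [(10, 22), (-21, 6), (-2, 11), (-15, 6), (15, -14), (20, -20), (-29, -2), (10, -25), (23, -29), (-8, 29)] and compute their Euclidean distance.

Computing all pairwise distances among 10 points:

d((10, 22), (-21, 6)) = 34.8855
d((10, 22), (-2, 11)) = 16.2788
d((10, 22), (-15, 6)) = 29.6816
d((10, 22), (15, -14)) = 36.3456
d((10, 22), (20, -20)) = 43.1741
d((10, 22), (-29, -2)) = 45.793
d((10, 22), (10, -25)) = 47.0
d((10, 22), (23, -29)) = 52.6308
d((10, 22), (-8, 29)) = 19.3132
d((-21, 6), (-2, 11)) = 19.6469
d((-21, 6), (-15, 6)) = 6.0 <-- minimum
d((-21, 6), (15, -14)) = 41.1825
d((-21, 6), (20, -20)) = 48.5489
d((-21, 6), (-29, -2)) = 11.3137
d((-21, 6), (10, -25)) = 43.8406
d((-21, 6), (23, -29)) = 56.2228
d((-21, 6), (-8, 29)) = 26.4197
d((-2, 11), (-15, 6)) = 13.9284
d((-2, 11), (15, -14)) = 30.2324
d((-2, 11), (20, -20)) = 38.0132
d((-2, 11), (-29, -2)) = 29.9666
d((-2, 11), (10, -25)) = 37.9473
d((-2, 11), (23, -29)) = 47.1699
d((-2, 11), (-8, 29)) = 18.9737
d((-15, 6), (15, -14)) = 36.0555
d((-15, 6), (20, -20)) = 43.6005
d((-15, 6), (-29, -2)) = 16.1245
d((-15, 6), (10, -25)) = 39.8246
d((-15, 6), (23, -29)) = 51.6624
d((-15, 6), (-8, 29)) = 24.0416
d((15, -14), (20, -20)) = 7.8102
d((15, -14), (-29, -2)) = 45.607
d((15, -14), (10, -25)) = 12.083
d((15, -14), (23, -29)) = 17.0
d((15, -14), (-8, 29)) = 48.7647
d((20, -20), (-29, -2)) = 52.2015
d((20, -20), (10, -25)) = 11.1803
d((20, -20), (23, -29)) = 9.4868
d((20, -20), (-8, 29)) = 56.4358
d((-29, -2), (10, -25)) = 45.2769
d((-29, -2), (23, -29)) = 58.5918
d((-29, -2), (-8, 29)) = 37.4433
d((10, -25), (23, -29)) = 13.6015
d((10, -25), (-8, 29)) = 56.921
d((23, -29), (-8, 29)) = 65.7647

Closest pair: (-21, 6) and (-15, 6) with distance 6.0

The closest pair is (-21, 6) and (-15, 6) with Euclidean distance 6.0. For 10 points, brute-force pairwise comparison is shown above. For large n, the divide-and-conquer algorithm (sort by x, recurse on halves, check the dividing strip) achieves O(n log n).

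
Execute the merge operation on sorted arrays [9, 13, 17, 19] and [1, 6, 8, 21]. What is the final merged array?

Merging process:

Compare 9 vs 1: take 1 from right. Merged: [1]
Compare 9 vs 6: take 6 from right. Merged: [1, 6]
Compare 9 vs 8: take 8 from right. Merged: [1, 6, 8]
Compare 9 vs 21: take 9 from left. Merged: [1, 6, 8, 9]
Compare 13 vs 21: take 13 from left. Merged: [1, 6, 8, 9, 13]
Compare 17 vs 21: take 17 from left. Merged: [1, 6, 8, 9, 13, 17]
Compare 19 vs 21: take 19 from left. Merged: [1, 6, 8, 9, 13, 17, 19]
Append remaining from right: [21]. Merged: [1, 6, 8, 9, 13, 17, 19, 21]

Final merged array: [1, 6, 8, 9, 13, 17, 19, 21]
Total comparisons: 7

The merged array is [1, 6, 8, 9, 13, 17, 19, 21], requiring 7 comparisons. The merge step runs in O(n) time where n is the total number of elements.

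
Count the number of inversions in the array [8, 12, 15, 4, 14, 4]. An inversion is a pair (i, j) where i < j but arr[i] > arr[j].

Finding inversions in [8, 12, 15, 4, 14, 4]:

(0, 3): arr[0]=8 > arr[3]=4
(0, 5): arr[0]=8 > arr[5]=4
(1, 3): arr[1]=12 > arr[3]=4
(1, 5): arr[1]=12 > arr[5]=4
(2, 3): arr[2]=15 > arr[3]=4
(2, 4): arr[2]=15 > arr[4]=14
(2, 5): arr[2]=15 > arr[5]=4
(4, 5): arr[4]=14 > arr[5]=4

Total inversions: 8

The array has 8 inversion(s): (0,3), (0,5), (1,3), (1,5), (2,3), (2,4), (2,5), (4,5). Each pair (i,j) satisfies i < j and arr[i] > arr[j].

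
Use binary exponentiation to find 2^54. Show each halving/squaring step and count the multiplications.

Computing 2^54 by squaring (build up from 2^1; each line after the first costs one multiplication):

2^1 = 2
2^2 = (2^1)^2 = 2^2 = 4
2^3 = 2 * 2^2 = 2 * 4 = 8
2^6 = (2^3)^2 = 8^2 = 64
2^12 = (2^6)^2 = 64^2 = 4096
2^13 = 2 * 2^12 = 2 * 4096 = 8192
2^26 = (2^13)^2 = 8192^2 = 67108864
2^27 = 2 * 2^26 = 2 * 67108864 = 134217728
2^54 = (2^27)^2 = 134217728^2 = 18014398509481984

Result: 18014398509481984
Multiplications needed: 8 (8 lines after 2^1)

2^54 = 18014398509481984. Using exponentiation by squaring, this requires 8 multiplications. The key idea: if the exponent is even, square the half-power; if odd, multiply by the base once.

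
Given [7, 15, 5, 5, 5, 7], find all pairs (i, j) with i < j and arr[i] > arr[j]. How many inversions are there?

Finding inversions in [7, 15, 5, 5, 5, 7]:

(0, 2): arr[0]=7 > arr[2]=5
(0, 3): arr[0]=7 > arr[3]=5
(0, 4): arr[0]=7 > arr[4]=5
(1, 2): arr[1]=15 > arr[2]=5
(1, 3): arr[1]=15 > arr[3]=5
(1, 4): arr[1]=15 > arr[4]=5
(1, 5): arr[1]=15 > arr[5]=7

Total inversions: 7

The array has 7 inversion(s): (0,2), (0,3), (0,4), (1,2), (1,3), (1,4), (1,5). Each pair (i,j) satisfies i < j and arr[i] > arr[j].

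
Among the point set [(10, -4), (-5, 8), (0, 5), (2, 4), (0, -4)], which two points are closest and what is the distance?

Computing all pairwise distances among 5 points:

d((10, -4), (-5, 8)) = 19.2094
d((10, -4), (0, 5)) = 13.4536
d((10, -4), (2, 4)) = 11.3137
d((10, -4), (0, -4)) = 10.0
d((-5, 8), (0, 5)) = 5.831
d((-5, 8), (2, 4)) = 8.0623
d((-5, 8), (0, -4)) = 13.0
d((0, 5), (2, 4)) = 2.2361 <-- minimum
d((0, 5), (0, -4)) = 9.0
d((2, 4), (0, -4)) = 8.2462

Closest pair: (0, 5) and (2, 4) with distance 2.2361

The closest pair is (0, 5) and (2, 4) with Euclidean distance 2.2361. For 5 points, brute-force pairwise comparison is shown above. For large n, the divide-and-conquer algorithm (sort by x, recurse on halves, check the dividing strip) achieves O(n log n).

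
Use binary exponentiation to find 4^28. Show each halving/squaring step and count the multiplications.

Computing 4^28 by squaring (build up from 4^1; each line after the first costs one multiplication):

4^1 = 4
4^2 = (4^1)^2 = 4^2 = 16
4^3 = 4 * 4^2 = 4 * 16 = 64
4^6 = (4^3)^2 = 64^2 = 4096
4^7 = 4 * 4^6 = 4 * 4096 = 16384
4^14 = (4^7)^2 = 16384^2 = 268435456
4^28 = (4^14)^2 = 268435456^2 = 72057594037927936

Result: 72057594037927936
Multiplications needed: 6 (6 lines after 4^1)

4^28 = 72057594037927936. Using exponentiation by squaring, this requires 6 multiplications. The key idea: if the exponent is even, square the half-power; if odd, multiply by the base once.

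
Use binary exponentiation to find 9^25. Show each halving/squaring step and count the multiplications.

Computing 9^25 by squaring (build up from 9^1; each line after the first costs one multiplication):

9^1 = 9
9^2 = (9^1)^2 = 9^2 = 81
9^3 = 9 * 9^2 = 9 * 81 = 729
9^6 = (9^3)^2 = 729^2 = 531441
9^12 = (9^6)^2 = 531441^2 = 282429536481
9^24 = (9^12)^2 = 282429536481^2 = 79766443076872509863361
9^25 = 9 * 9^24 = 9 * 79766443076872509863361 = 717897987691852588770249

Result: 717897987691852588770249
Multiplications needed: 6 (6 lines after 9^1)

9^25 = 717897987691852588770249. Using exponentiation by squaring, this requires 6 multiplications. The key idea: if the exponent is even, square the half-power; if odd, multiply by the base once.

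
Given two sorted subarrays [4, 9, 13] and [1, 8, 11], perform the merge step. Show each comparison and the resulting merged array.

Merging process:

Compare 4 vs 1: take 1 from right. Merged: [1]
Compare 4 vs 8: take 4 from left. Merged: [1, 4]
Compare 9 vs 8: take 8 from right. Merged: [1, 4, 8]
Compare 9 vs 11: take 9 from left. Merged: [1, 4, 8, 9]
Compare 13 vs 11: take 11 from right. Merged: [1, 4, 8, 9, 11]
Append remaining from left: [13]. Merged: [1, 4, 8, 9, 11, 13]

Final merged array: [1, 4, 8, 9, 11, 13]
Total comparisons: 5

The merged array is [1, 4, 8, 9, 11, 13], requiring 5 comparisons. The merge step runs in O(n) time where n is the total number of elements.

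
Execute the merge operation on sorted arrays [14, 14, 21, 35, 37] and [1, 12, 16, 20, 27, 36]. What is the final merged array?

Merging process:

Compare 14 vs 1: take 1 from right. Merged: [1]
Compare 14 vs 12: take 12 from right. Merged: [1, 12]
Compare 14 vs 16: take 14 from left. Merged: [1, 12, 14]
Compare 14 vs 16: take 14 from left. Merged: [1, 12, 14, 14]
Compare 21 vs 16: take 16 from right. Merged: [1, 12, 14, 14, 16]
Compare 21 vs 20: take 20 from right. Merged: [1, 12, 14, 14, 16, 20]
Compare 21 vs 27: take 21 from left. Merged: [1, 12, 14, 14, 16, 20, 21]
Compare 35 vs 27: take 27 from right. Merged: [1, 12, 14, 14, 16, 20, 21, 27]
Compare 35 vs 36: take 35 from left. Merged: [1, 12, 14, 14, 16, 20, 21, 27, 35]
Compare 37 vs 36: take 36 from right. Merged: [1, 12, 14, 14, 16, 20, 21, 27, 35, 36]
Append remaining from left: [37]. Merged: [1, 12, 14, 14, 16, 20, 21, 27, 35, 36, 37]

Final merged array: [1, 12, 14, 14, 16, 20, 21, 27, 35, 36, 37]
Total comparisons: 10

The merged array is [1, 12, 14, 14, 16, 20, 21, 27, 35, 36, 37], requiring 10 comparisons. The merge step runs in O(n) time where n is the total number of elements.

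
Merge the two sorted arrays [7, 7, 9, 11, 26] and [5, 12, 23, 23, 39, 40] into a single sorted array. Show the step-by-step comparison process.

Merging process:

Compare 7 vs 5: take 5 from right. Merged: [5]
Compare 7 vs 12: take 7 from left. Merged: [5, 7]
Compare 7 vs 12: take 7 from left. Merged: [5, 7, 7]
Compare 9 vs 12: take 9 from left. Merged: [5, 7, 7, 9]
Compare 11 vs 12: take 11 from left. Merged: [5, 7, 7, 9, 11]
Compare 26 vs 12: take 12 from right. Merged: [5, 7, 7, 9, 11, 12]
Compare 26 vs 23: take 23 from right. Merged: [5, 7, 7, 9, 11, 12, 23]
Compare 26 vs 23: take 23 from right. Merged: [5, 7, 7, 9, 11, 12, 23, 23]
Compare 26 vs 39: take 26 from left. Merged: [5, 7, 7, 9, 11, 12, 23, 23, 26]
Append remaining from right: [39, 40]. Merged: [5, 7, 7, 9, 11, 12, 23, 23, 26, 39, 40]

Final merged array: [5, 7, 7, 9, 11, 12, 23, 23, 26, 39, 40]
Total comparisons: 9

The merged array is [5, 7, 7, 9, 11, 12, 23, 23, 26, 39, 40], requiring 9 comparisons. The merge step runs in O(n) time where n is the total number of elements.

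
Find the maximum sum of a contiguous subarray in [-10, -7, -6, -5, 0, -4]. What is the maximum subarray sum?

Using Kadane's algorithm on [-10, -7, -6, -5, 0, -4]:

Scanning through the array:
Position 1 (value -7): max_ending_here = -7, max_so_far = -7
Position 2 (value -6): max_ending_here = -6, max_so_far = -6
Position 3 (value -5): max_ending_here = -5, max_so_far = -5
Position 4 (value 0): max_ending_here = 0, max_so_far = 0
Position 5 (value -4): max_ending_here = -4, max_so_far = 0

Maximum subarray: [0]
Maximum sum: 0

The maximum subarray is [0] with sum 0. This subarray runs from index 4 to index 4.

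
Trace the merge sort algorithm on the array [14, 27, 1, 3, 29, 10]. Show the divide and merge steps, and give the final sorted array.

Merge sort trace:

Split: [14, 27, 1, 3, 29, 10] -> [14, 27, 1] and [3, 29, 10]
  Split: [14, 27, 1] -> [14] and [27, 1]
    Split: [27, 1] -> [27] and [1]
    Merge: [27] + [1] -> [1, 27]
  Merge: [14] + [1, 27] -> [1, 14, 27]
  Split: [3, 29, 10] -> [3] and [29, 10]
    Split: [29, 10] -> [29] and [10]
    Merge: [29] + [10] -> [10, 29]
  Merge: [3] + [10, 29] -> [3, 10, 29]
Merge: [1, 14, 27] + [3, 10, 29] -> [1, 3, 10, 14, 27, 29]

Final sorted array: [1, 3, 10, 14, 27, 29]

The merge sort proceeds by recursively splitting the array and merging sorted halves.
After all merges, the sorted array is [1, 3, 10, 14, 27, 29].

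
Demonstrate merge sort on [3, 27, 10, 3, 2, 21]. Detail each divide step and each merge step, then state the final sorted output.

Merge sort trace:

Split: [3, 27, 10, 3, 2, 21] -> [3, 27, 10] and [3, 2, 21]
  Split: [3, 27, 10] -> [3] and [27, 10]
    Split: [27, 10] -> [27] and [10]
    Merge: [27] + [10] -> [10, 27]
  Merge: [3] + [10, 27] -> [3, 10, 27]
  Split: [3, 2, 21] -> [3] and [2, 21]
    Split: [2, 21] -> [2] and [21]
    Merge: [2] + [21] -> [2, 21]
  Merge: [3] + [2, 21] -> [2, 3, 21]
Merge: [3, 10, 27] + [2, 3, 21] -> [2, 3, 3, 10, 21, 27]

Final sorted array: [2, 3, 3, 10, 21, 27]

The merge sort proceeds by recursively splitting the array and merging sorted halves.
After all merges, the sorted array is [2, 3, 3, 10, 21, 27].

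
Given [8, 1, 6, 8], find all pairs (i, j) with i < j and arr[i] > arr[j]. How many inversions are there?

Finding inversions in [8, 1, 6, 8]:

(0, 1): arr[0]=8 > arr[1]=1
(0, 2): arr[0]=8 > arr[2]=6

Total inversions: 2

The array has 2 inversion(s): (0,1), (0,2). Each pair (i,j) satisfies i < j and arr[i] > arr[j].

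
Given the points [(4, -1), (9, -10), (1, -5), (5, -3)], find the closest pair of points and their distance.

Computing all pairwise distances among 4 points:

d((4, -1), (9, -10)) = 10.2956
d((4, -1), (1, -5)) = 5.0
d((4, -1), (5, -3)) = 2.2361 <-- minimum
d((9, -10), (1, -5)) = 9.434
d((9, -10), (5, -3)) = 8.0623
d((1, -5), (5, -3)) = 4.4721

Closest pair: (4, -1) and (5, -3) with distance 2.2361

The closest pair is (4, -1) and (5, -3) with Euclidean distance 2.2361. For 4 points, brute-force pairwise comparison is shown above. For large n, the divide-and-conquer algorithm (sort by x, recurse on halves, check the dividing strip) achieves O(n log n).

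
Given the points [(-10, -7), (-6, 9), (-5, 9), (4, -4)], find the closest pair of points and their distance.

Computing all pairwise distances among 4 points:

d((-10, -7), (-6, 9)) = 16.4924
d((-10, -7), (-5, 9)) = 16.7631
d((-10, -7), (4, -4)) = 14.3178
d((-6, 9), (-5, 9)) = 1.0 <-- minimum
d((-6, 9), (4, -4)) = 16.4012
d((-5, 9), (4, -4)) = 15.8114

Closest pair: (-6, 9) and (-5, 9) with distance 1.0

The closest pair is (-6, 9) and (-5, 9) with Euclidean distance 1.0. For 4 points, brute-force pairwise comparison is shown above. For large n, the divide-and-conquer algorithm (sort by x, recurse on halves, check the dividing strip) achieves O(n log n).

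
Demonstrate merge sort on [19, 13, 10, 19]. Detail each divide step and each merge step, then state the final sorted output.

Merge sort trace:

Split: [19, 13, 10, 19] -> [19, 13] and [10, 19]
  Split: [19, 13] -> [19] and [13]
  Merge: [19] + [13] -> [13, 19]
  Split: [10, 19] -> [10] and [19]
  Merge: [10] + [19] -> [10, 19]
Merge: [13, 19] + [10, 19] -> [10, 13, 19, 19]

Final sorted array: [10, 13, 19, 19]

The merge sort proceeds by recursively splitting the array and merging sorted halves.
After all merges, the sorted array is [10, 13, 19, 19].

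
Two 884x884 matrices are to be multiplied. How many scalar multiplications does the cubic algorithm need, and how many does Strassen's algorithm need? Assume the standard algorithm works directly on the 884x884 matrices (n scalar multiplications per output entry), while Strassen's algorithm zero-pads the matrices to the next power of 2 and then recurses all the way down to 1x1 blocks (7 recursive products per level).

Matrix multiplication for 884x884 matrices:

Strassen's algorithm requires power-of-2 dimensions. Pad 884x884 to 1024x1024 (next power of 2).

Standard algorithm: 884^3 = 690807104 multiplications
Strassen's algorithm: 7^(log2(1024)) = 7^10 = 282475249 multiplications
Savings: 690807104 - 282475249 = 408331855 multiplications

Standard: 690807104 multiplications (884^3). Strassen: 282475249 multiplications (7^10, after padding to 1024x1024). Strassen reduces 8 recursive multiplications to 7 at each level.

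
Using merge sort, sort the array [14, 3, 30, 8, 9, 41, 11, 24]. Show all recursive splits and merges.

Merge sort trace:

Split: [14, 3, 30, 8, 9, 41, 11, 24] -> [14, 3, 30, 8] and [9, 41, 11, 24]
  Split: [14, 3, 30, 8] -> [14, 3] and [30, 8]
    Split: [14, 3] -> [14] and [3]
    Merge: [14] + [3] -> [3, 14]
    Split: [30, 8] -> [30] and [8]
    Merge: [30] + [8] -> [8, 30]
  Merge: [3, 14] + [8, 30] -> [3, 8, 14, 30]
  Split: [9, 41, 11, 24] -> [9, 41] and [11, 24]
    Split: [9, 41] -> [9] and [41]
    Merge: [9] + [41] -> [9, 41]
    Split: [11, 24] -> [11] and [24]
    Merge: [11] + [24] -> [11, 24]
  Merge: [9, 41] + [11, 24] -> [9, 11, 24, 41]
Merge: [3, 8, 14, 30] + [9, 11, 24, 41] -> [3, 8, 9, 11, 14, 24, 30, 41]

Final sorted array: [3, 8, 9, 11, 14, 24, 30, 41]

The merge sort proceeds by recursively splitting the array and merging sorted halves.
After all merges, the sorted array is [3, 8, 9, 11, 14, 24, 30, 41].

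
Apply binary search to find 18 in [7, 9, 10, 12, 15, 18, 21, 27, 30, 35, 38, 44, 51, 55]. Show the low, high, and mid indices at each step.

Binary search for 18 in [7, 9, 10, 12, 15, 18, 21, 27, 30, 35, 38, 44, 51, 55]:

lo=0, hi=13, mid=6, arr[mid]=21 -> 21 > 18, search left half
lo=0, hi=5, mid=2, arr[mid]=10 -> 10 < 18, search right half
lo=3, hi=5, mid=4, arr[mid]=15 -> 15 < 18, search right half
lo=5, hi=5, mid=5, arr[mid]=18 -> Found target at index 5!

Binary search finds 18 at index 5 after 4 comparisons. The search repeatedly halves the search space by comparing with the middle element.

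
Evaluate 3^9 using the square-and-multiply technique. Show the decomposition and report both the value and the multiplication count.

Computing 3^9 by squaring (build up from 3^1; each line after the first costs one multiplication):

3^1 = 3
3^2 = (3^1)^2 = 3^2 = 9
3^4 = (3^2)^2 = 9^2 = 81
3^8 = (3^4)^2 = 81^2 = 6561
3^9 = 3 * 3^8 = 3 * 6561 = 19683

Result: 19683
Multiplications needed: 4 (4 lines after 3^1)

3^9 = 19683. Using exponentiation by squaring, this requires 4 multiplications. The key idea: if the exponent is even, square the half-power; if odd, multiply by the base once.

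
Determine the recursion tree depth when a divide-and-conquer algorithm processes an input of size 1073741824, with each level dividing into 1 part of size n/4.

For divide and conquer with division factor 4:

Problem sizes at each level:
Level 0: 1073741824
Level 1: 268435456
Level 2: 67108864
Level 3: 16777216
Level 4: 4194304
Level 5: 1048576
Level 6: 262144
Level 7: 65536
Level 8: 16384
Level 9: 4096
Level 10: 1024
Level 11: 256
Level 12: 64
Level 13: 16
Level 14: 4
Level 15: 1

The root is level 0 and the size-1 base case is level 15 (the tree spans levels 0 through 15, i.e. 16 levels counting the root), so the depth is the number of divisions: log_4(1073741824) = 15

The recursion tree depth is log_4(1073741824) = 15. At each level, the problem size is divided by 4, so it takes 15 divisions to reduce to a base case of size 1. The algorithm makes 1 recursive call at each level.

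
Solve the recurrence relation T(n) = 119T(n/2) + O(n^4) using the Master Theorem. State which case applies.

Master Theorem for T(n) = 119T(n/2) + O(n^4):

a = 119, b = 2, c = 4
log_b(a) = log_2(119) = 6.8948

Case 1: c = 4 < log_2(119) = 6.8948
T(n) = O(n^(log_2 119))

For T(n) = 119T(n/2) + O(n^4): log_2(119) = 6.8948. This is Case 1 of the Master Theorem (c < log_b(a), work dominated by leaves), giving O(n^(log_2 119)).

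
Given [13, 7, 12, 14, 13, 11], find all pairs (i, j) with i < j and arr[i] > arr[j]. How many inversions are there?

Finding inversions in [13, 7, 12, 14, 13, 11]:

(0, 1): arr[0]=13 > arr[1]=7
(0, 2): arr[0]=13 > arr[2]=12
(0, 5): arr[0]=13 > arr[5]=11
(2, 5): arr[2]=12 > arr[5]=11
(3, 4): arr[3]=14 > arr[4]=13
(3, 5): arr[3]=14 > arr[5]=11
(4, 5): arr[4]=13 > arr[5]=11

Total inversions: 7

The array has 7 inversion(s): (0,1), (0,2), (0,5), (2,5), (3,4), (3,5), (4,5). Each pair (i,j) satisfies i < j and arr[i] > arr[j].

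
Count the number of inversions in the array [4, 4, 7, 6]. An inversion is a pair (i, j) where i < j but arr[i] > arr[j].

Finding inversions in [4, 4, 7, 6]:

(2, 3): arr[2]=7 > arr[3]=6

Total inversions: 1

The array has 1 inversion(s): (2,3). Each pair (i,j) satisfies i < j and arr[i] > arr[j].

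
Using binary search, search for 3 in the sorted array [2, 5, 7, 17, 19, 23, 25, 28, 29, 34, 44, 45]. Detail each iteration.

Binary search for 3 in [2, 5, 7, 17, 19, 23, 25, 28, 29, 34, 44, 45]:

lo=0, hi=11, mid=5, arr[mid]=23 -> 23 > 3, search left half
lo=0, hi=4, mid=2, arr[mid]=7 -> 7 > 3, search left half
lo=0, hi=1, mid=0, arr[mid]=2 -> 2 < 3, search right half
lo=1, hi=1, mid=1, arr[mid]=5 -> 5 > 3, search left half
lo=1 > hi=0, target 3 not found

Binary search determines that 3 is not in the array after 4 comparisons. The search space was exhausted without finding the target.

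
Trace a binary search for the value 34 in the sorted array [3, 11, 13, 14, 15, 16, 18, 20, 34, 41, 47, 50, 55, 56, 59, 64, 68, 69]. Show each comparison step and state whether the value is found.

Binary search for 34 in [3, 11, 13, 14, 15, 16, 18, 20, 34, 41, 47, 50, 55, 56, 59, 64, 68, 69]:

lo=0, hi=17, mid=8, arr[mid]=34 -> Found target at index 8!

Binary search finds 34 at index 8 after 1 comparisons. The search repeatedly halves the search space by comparing with the middle element.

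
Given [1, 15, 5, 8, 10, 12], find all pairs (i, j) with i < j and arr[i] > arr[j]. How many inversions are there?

Finding inversions in [1, 15, 5, 8, 10, 12]:

(1, 2): arr[1]=15 > arr[2]=5
(1, 3): arr[1]=15 > arr[3]=8
(1, 4): arr[1]=15 > arr[4]=10
(1, 5): arr[1]=15 > arr[5]=12

Total inversions: 4

The array has 4 inversion(s): (1,2), (1,3), (1,4), (1,5). Each pair (i,j) satisfies i < j and arr[i] > arr[j].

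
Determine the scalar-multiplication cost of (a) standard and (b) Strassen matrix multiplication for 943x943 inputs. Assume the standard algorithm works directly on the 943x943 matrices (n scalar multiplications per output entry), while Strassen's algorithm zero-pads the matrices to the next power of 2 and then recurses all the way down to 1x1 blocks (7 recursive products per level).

Matrix multiplication for 943x943 matrices:

Strassen's algorithm requires power-of-2 dimensions. Pad 943x943 to 1024x1024 (next power of 2).

Standard algorithm: 943^3 = 838561807 multiplications
Strassen's algorithm: 7^(log2(1024)) = 7^10 = 282475249 multiplications
Savings: 838561807 - 282475249 = 556086558 multiplications

Standard: 838561807 multiplications (943^3). Strassen: 282475249 multiplications (7^10, after padding to 1024x1024). Strassen reduces 8 recursive multiplications to 7 at each level.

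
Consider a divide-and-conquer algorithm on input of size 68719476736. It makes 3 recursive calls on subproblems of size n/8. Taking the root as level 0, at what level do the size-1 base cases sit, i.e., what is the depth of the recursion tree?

For divide and conquer with division factor 8:

Problem sizes at each level:
Level 0: 68719476736
Level 1: 8589934592
Level 2: 1073741824
Level 3: 134217728
Level 4: 16777216
Level 5: 2097152
Level 6: 262144
Level 7: 32768
Level 8: 4096
Level 9: 512
Level 10: 64
Level 11: 8
Level 12: 1

The root is level 0 and the size-1 base case is level 12 (the tree spans levels 0 through 12, i.e. 13 levels counting the root), so the depth is the number of divisions: log_8(68719476736) = 12

The recursion tree depth is log_8(68719476736) = 12. At each level, the problem size is divided by 8, so it takes 12 divisions to reduce to a base case of size 1. The algorithm makes 3 recursive calls at each level.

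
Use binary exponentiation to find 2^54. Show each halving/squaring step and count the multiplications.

Computing 2^54 by squaring (build up from 2^1; each line after the first costs one multiplication):

2^1 = 2
2^2 = (2^1)^2 = 2^2 = 4
2^3 = 2 * 2^2 = 2 * 4 = 8
2^6 = (2^3)^2 = 8^2 = 64
2^12 = (2^6)^2 = 64^2 = 4096
2^13 = 2 * 2^12 = 2 * 4096 = 8192
2^26 = (2^13)^2 = 8192^2 = 67108864
2^27 = 2 * 2^26 = 2 * 67108864 = 134217728
2^54 = (2^27)^2 = 134217728^2 = 18014398509481984

Result: 18014398509481984
Multiplications needed: 8 (8 lines after 2^1)

2^54 = 18014398509481984. Using exponentiation by squaring, this requires 8 multiplications. The key idea: if the exponent is even, square the half-power; if odd, multiply by the base once.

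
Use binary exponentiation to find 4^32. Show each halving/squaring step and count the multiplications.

Computing 4^32 by squaring (build up from 4^1; each line after the first costs one multiplication):

4^1 = 4
4^2 = (4^1)^2 = 4^2 = 16
4^4 = (4^2)^2 = 16^2 = 256
4^8 = (4^4)^2 = 256^2 = 65536
4^16 = (4^8)^2 = 65536^2 = 4294967296
4^32 = (4^16)^2 = 4294967296^2 = 18446744073709551616

Result: 18446744073709551616
Multiplications needed: 5 (5 lines after 4^1)

4^32 = 18446744073709551616. Using exponentiation by squaring, this requires 5 multiplications. The key idea: if the exponent is even, square the half-power; if odd, multiply by the base once.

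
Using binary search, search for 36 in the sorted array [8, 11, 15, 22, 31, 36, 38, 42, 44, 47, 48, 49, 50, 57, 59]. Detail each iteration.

Binary search for 36 in [8, 11, 15, 22, 31, 36, 38, 42, 44, 47, 48, 49, 50, 57, 59]:

lo=0, hi=14, mid=7, arr[mid]=42 -> 42 > 36, search left half
lo=0, hi=6, mid=3, arr[mid]=22 -> 22 < 36, search right half
lo=4, hi=6, mid=5, arr[mid]=36 -> Found target at index 5!

Binary search finds 36 at index 5 after 3 comparisons. The search repeatedly halves the search space by comparing with the middle element.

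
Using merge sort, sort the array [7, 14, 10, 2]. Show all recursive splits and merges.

Merge sort trace:

Split: [7, 14, 10, 2] -> [7, 14] and [10, 2]
  Split: [7, 14] -> [7] and [14]
  Merge: [7] + [14] -> [7, 14]
  Split: [10, 2] -> [10] and [2]
  Merge: [10] + [2] -> [2, 10]
Merge: [7, 14] + [2, 10] -> [2, 7, 10, 14]

Final sorted array: [2, 7, 10, 14]

The merge sort proceeds by recursively splitting the array and merging sorted halves.
After all merges, the sorted array is [2, 7, 10, 14].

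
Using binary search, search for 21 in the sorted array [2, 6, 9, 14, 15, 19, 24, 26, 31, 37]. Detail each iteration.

Binary search for 21 in [2, 6, 9, 14, 15, 19, 24, 26, 31, 37]:

lo=0, hi=9, mid=4, arr[mid]=15 -> 15 < 21, search right half
lo=5, hi=9, mid=7, arr[mid]=26 -> 26 > 21, search left half
lo=5, hi=6, mid=5, arr[mid]=19 -> 19 < 21, search right half
lo=6, hi=6, mid=6, arr[mid]=24 -> 24 > 21, search left half
lo=6 > hi=5, target 21 not found

Binary search determines that 21 is not in the array after 4 comparisons. The search space was exhausted without finding the target.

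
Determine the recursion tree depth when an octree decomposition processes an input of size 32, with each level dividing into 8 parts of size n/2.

For divide and conquer with division factor 2:

Problem sizes at each level:
Level 0: 32
Level 1: 16
Level 2: 8
Level 3: 4
Level 4: 2
Level 5: 1

The root is level 0 and the size-1 base case is level 5 (the tree spans levels 0 through 5, i.e. 6 levels counting the root), so the depth is the number of divisions: log_2(32) = 5

The recursion tree depth is log_2(32) = 5. At each level, the problem size is divided by 2, so it takes 5 divisions to reduce to a base case of size 1. The algorithm makes 8 recursive calls at each level.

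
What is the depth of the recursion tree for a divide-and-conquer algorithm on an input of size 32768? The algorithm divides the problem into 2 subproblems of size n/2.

For divide and conquer with division factor 2:

Problem sizes at each level:
Level 0: 32768
Level 1: 16384
Level 2: 8192
Level 3: 4096
Level 4: 2048
Level 5: 1024
Level 6: 512
Level 7: 256
Level 8: 128
Level 9: 64
Level 10: 32
Level 11: 16
Level 12: 8
Level 13: 4
Level 14: 2
Level 15: 1

The root is level 0 and the size-1 base case is level 15 (the tree spans levels 0 through 15, i.e. 16 levels counting the root), so the depth is the number of divisions: log_2(32768) = 15

The recursion tree depth is log_2(32768) = 15. At each level, the problem size is divided by 2, so it takes 15 divisions to reduce to a base case of size 1. The algorithm makes 2 recursive calls at each level.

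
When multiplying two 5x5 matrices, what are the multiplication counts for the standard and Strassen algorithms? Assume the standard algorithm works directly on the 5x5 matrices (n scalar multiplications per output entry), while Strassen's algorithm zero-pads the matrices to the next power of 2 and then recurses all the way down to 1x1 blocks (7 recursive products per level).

Matrix multiplication for 5x5 matrices:

Strassen's algorithm requires power-of-2 dimensions. Pad 5x5 to 8x8 (next power of 2).

Standard algorithm: 5^3 = 125 multiplications
Strassen's algorithm: 7^(log2(8)) = 7^3 = 343 multiplications
Difference: 125 - 343 = -218 (Strassen uses MORE here due to padding overhead — for small or just-over-power-of-2 n, padding can outweigh the per-level savings)

Standard: 125 multiplications (5^3). Strassen: 343 multiplications (7^3, after padding to 8x8). Strassen reduces 8 recursive multiplications to 7 at each level.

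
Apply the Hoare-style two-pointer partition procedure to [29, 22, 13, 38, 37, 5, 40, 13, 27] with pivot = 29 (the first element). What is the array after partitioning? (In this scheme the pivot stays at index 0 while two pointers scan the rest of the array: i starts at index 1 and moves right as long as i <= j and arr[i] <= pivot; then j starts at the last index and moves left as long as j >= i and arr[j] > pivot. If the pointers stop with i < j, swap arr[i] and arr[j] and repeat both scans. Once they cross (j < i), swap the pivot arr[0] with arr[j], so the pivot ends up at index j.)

Hoare-style two-pointer partition with pivot = 29:

Initial array: [29, 22, 13, 38, 37, 5, 40, 13, 27]

Pointers start at i = 1, j = 8.
i stops at index 3 (arr[3]=38 > 29), j stops at index 8 (arr[8]=27 <= 29): swap arr[3] and arr[8], array becomes [29, 22, 13, 27, 37, 5, 40, 13, 38]
i stops at index 4 (arr[4]=37 > 29), j stops at index 7 (arr[7]=13 <= 29): swap arr[4] and arr[7], array becomes [29, 22, 13, 27, 13, 5, 40, 37, 38]
i ends at 6, j ends at 5: the pointers have crossed (j < i), so scanning stops.

Swap pivot arr[0] with arr[5] to place pivot at position 5: [5, 22, 13, 27, 13, 29, 40, 37, 38]
Pivot position: 5

After partitioning with pivot 29, the array becomes [5, 22, 13, 27, 13, 29, 40, 37, 38]. The pivot is placed at index 5. All elements to the left of the pivot are <= 29, and all elements to the right are > 29.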